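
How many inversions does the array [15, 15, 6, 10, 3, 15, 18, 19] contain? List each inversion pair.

Finding inversions in [15, 15, 6, 10, 3, 15, 18, 19]:

(0, 2): arr[0]=15 > arr[2]=6
(0, 3): arr[0]=15 > arr[3]=10
(0, 4): arr[0]=15 > arr[4]=3
(1, 2): arr[1]=15 > arr[2]=6
(1, 3): arr[1]=15 > arr[3]=10
(1, 4): arr[1]=15 > arr[4]=3
(2, 4): arr[2]=6 > arr[4]=3
(3, 4): arr[3]=10 > arr[4]=3

Total inversions: 8

The array has 8 inversion(s): (0,2), (0,3), (0,4), (1,2), (1,3), (1,4), (2,4), (3,4). Each pair (i,j) satisfies i < j and arr[i] > arr[j].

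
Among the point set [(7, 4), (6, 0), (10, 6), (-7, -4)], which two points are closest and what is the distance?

Computing all pairwise distances among 4 points:

d((7, 4), (6, 0)) = 4.1231
d((7, 4), (10, 6)) = 3.6056 <-- minimum
d((7, 4), (-7, -4)) = 16.1245
d((6, 0), (10, 6)) = 7.2111
d((6, 0), (-7, -4)) = 13.6015
d((10, 6), (-7, -4)) = 19.7231

Closest pair: (7, 4) and (10, 6) with distance 3.6056

The closest pair is (7, 4) and (10, 6) with Euclidean distance 3.6056. For 4 points, brute-force pairwise comparison is shown above. For large n, the divide-and-conquer algorithm (sort by x, recurse on halves, check the dividing strip) achieves O(n log n).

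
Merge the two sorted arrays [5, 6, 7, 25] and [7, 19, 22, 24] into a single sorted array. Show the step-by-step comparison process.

Merging process:

Compare 5 vs 7: take 5 from left. Merged: [5]
Compare 6 vs 7: take 6 from left. Merged: [5, 6]
Compare 7 vs 7: take 7 from left. Merged: [5, 6, 7]
Compare 25 vs 7: take 7 from right. Merged: [5, 6, 7, 7]
Compare 25 vs 19: take 19 from right. Merged: [5, 6, 7, 7, 19]
Compare 25 vs 22: take 22 from right. Merged: [5, 6, 7, 7, 19, 22]
Compare 25 vs 24: take 24 from right. Merged: [5, 6, 7, 7, 19, 22, 24]
Append remaining from left: [25]. Merged: [5, 6, 7, 7, 19, 22, 24, 25]

Final merged array: [5, 6, 7, 7, 19, 22, 24, 25]
Total comparisons: 7

The merged array is [5, 6, 7, 7, 19, 22, 24, 25], requiring 7 comparisons. The merge step runs in O(n) time where n is the total number of elements.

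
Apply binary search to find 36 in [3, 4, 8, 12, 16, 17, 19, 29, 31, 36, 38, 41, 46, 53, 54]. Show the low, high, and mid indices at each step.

Binary search for 36 in [3, 4, 8, 12, 16, 17, 19, 29, 31, 36, 38, 41, 46, 53, 54]:

lo=0, hi=14, mid=7, arr[mid]=29 -> 29 < 36, search right half
lo=8, hi=14, mid=11, arr[mid]=41 -> 41 > 36, search left half
lo=8, hi=10, mid=9, arr[mid]=36 -> Found target at index 9!

Binary search finds 36 at index 9 after 3 comparisons. The search repeatedly halves the search space by comparing with the middle element.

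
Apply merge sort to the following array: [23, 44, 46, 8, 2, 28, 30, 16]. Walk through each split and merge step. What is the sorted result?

Merge sort trace:

Split: [23, 44, 46, 8, 2, 28, 30, 16] -> [23, 44, 46, 8] and [2, 28, 30, 16]
  Split: [23, 44, 46, 8] -> [23, 44] and [46, 8]
    Split: [23, 44] -> [23] and [44]
    Merge: [23] + [44] -> [23, 44]
    Split: [46, 8] -> [46] and [8]
    Merge: [46] + [8] -> [8, 46]
  Merge: [23, 44] + [8, 46] -> [8, 23, 44, 46]
  Split: [2, 28, 30, 16] -> [2, 28] and [30, 16]
    Split: [2, 28] -> [2] and [28]
    Merge: [2] + [28] -> [2, 28]
    Split: [30, 16] -> [30] and [16]
    Merge: [30] + [16] -> [16, 30]
  Merge: [2, 28] + [16, 30] -> [2, 16, 28, 30]
Merge: [8, 23, 44, 46] + [2, 16, 28, 30] -> [2, 8, 16, 23, 28, 30, 44, 46]

Final sorted array: [2, 8, 16, 23, 28, 30, 44, 46]

The merge sort proceeds by recursively splitting the array and merging sorted halves.
After all merges, the sorted array is [2, 8, 16, 23, 28, 30, 44, 46].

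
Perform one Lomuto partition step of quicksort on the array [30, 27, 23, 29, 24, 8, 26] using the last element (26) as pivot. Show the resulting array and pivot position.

Lomuto partition with pivot = 26:

Initial array: [30, 27, 23, 29, 24, 8, 26]

arr[0]=30 > 26: no swap
arr[1]=27 > 26: no swap
arr[2]=23 <= 26: swap with position 0, array becomes [23, 27, 30, 29, 24, 8, 26]
arr[3]=29 > 26: no swap
arr[4]=24 <= 26: swap with position 1, array becomes [23, 24, 30, 29, 27, 8, 26]
arr[5]=8 <= 26: swap with position 2, array becomes [23, 24, 8, 29, 27, 30, 26]

Place pivot at position 3: [23, 24, 8, 26, 27, 30, 29]
Pivot position: 3

After partitioning with pivot 26, the array becomes [23, 24, 8, 26, 27, 30, 29]. The pivot is placed at index 3. All elements to the left of the pivot are <= 26, and all elements to the right are > 26.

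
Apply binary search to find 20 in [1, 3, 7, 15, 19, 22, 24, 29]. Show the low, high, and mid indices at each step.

Binary search for 20 in [1, 3, 7, 15, 19, 22, 24, 29]:

lo=0, hi=7, mid=3, arr[mid]=15 -> 15 < 20, search right half
lo=4, hi=7, mid=5, arr[mid]=22 -> 22 > 20, search left half
lo=4, hi=4, mid=4, arr[mid]=19 -> 19 < 20, search right half
lo=5 > hi=4, target 20 not found

Binary search determines that 20 is not in the array after 3 comparisons. The search space was exhausted without finding the target.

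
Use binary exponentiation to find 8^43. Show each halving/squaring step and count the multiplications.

Computing 8^43 by squaring (build up from 8^1; each line after the first costs one multiplication):

8^1 = 8
8^2 = (8^1)^2 = 8^2 = 64
8^4 = (8^2)^2 = 64^2 = 4096
8^5 = 8 * 8^4 = 8 * 4096 = 32768
8^10 = (8^5)^2 = 32768^2 = 1073741824
8^20 = (8^10)^2 = 1073741824^2 = 1152921504606846976
8^21 = 8 * 8^20 = 8 * 1152921504606846976 = 9223372036854775808
8^42 = (8^21)^2 = 9223372036854775808^2 = 85070591730234615865843651857942052864
8^43 = 8 * 8^42 = 8 * 85070591730234615865843651857942052864 = 680564733841876926926749214863536422912

Result: 680564733841876926926749214863536422912
Multiplications needed: 8 (8 lines after 8^1)

8^43 = 680564733841876926926749214863536422912. Using exponentiation by squaring, this requires 8 multiplications. The key idea: if the exponent is even, square the half-power; if odd, multiply by the base once.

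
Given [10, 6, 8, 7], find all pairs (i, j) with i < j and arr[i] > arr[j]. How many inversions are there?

Finding inversions in [10, 6, 8, 7]:

(0, 1): arr[0]=10 > arr[1]=6
(0, 2): arr[0]=10 > arr[2]=8
(0, 3): arr[0]=10 > arr[3]=7
(2, 3): arr[2]=8 > arr[3]=7

Total inversions: 4

The array has 4 inversion(s): (0,1), (0,2), (0,3), (2,3). Each pair (i,j) satisfies i < j and arr[i] > arr[j].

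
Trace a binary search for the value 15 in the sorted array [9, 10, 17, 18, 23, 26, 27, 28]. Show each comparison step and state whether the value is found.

Binary search for 15 in [9, 10, 17, 18, 23, 26, 27, 28]:

lo=0, hi=7, mid=3, arr[mid]=18 -> 18 > 15, search left half
lo=0, hi=2, mid=1, arr[mid]=10 -> 10 < 15, search right half
lo=2, hi=2, mid=2, arr[mid]=17 -> 17 > 15, search left half
lo=2 > hi=1, target 15 not found

Binary search determines that 15 is not in the array after 3 comparisons. The search space was exhausted without finding the target.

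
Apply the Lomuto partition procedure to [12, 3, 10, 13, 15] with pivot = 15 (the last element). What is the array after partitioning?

Lomuto partition with pivot = 15:

Initial array: [12, 3, 10, 13, 15]

arr[0]=12 <= 15: swap with position 0, array becomes [12, 3, 10, 13, 15]
arr[1]=3 <= 15: swap with position 1, array becomes [12, 3, 10, 13, 15]
arr[2]=10 <= 15: swap with position 2, array becomes [12, 3, 10, 13, 15]
arr[3]=13 <= 15: swap with position 3, array becomes [12, 3, 10, 13, 15]

Place pivot at position 4: [12, 3, 10, 13, 15]
Pivot position: 4

After partitioning with pivot 15, the array becomes [12, 3, 10, 13, 15]. The pivot is placed at index 4. All elements to the left of the pivot are <= 15, and all elements to the right are > 15.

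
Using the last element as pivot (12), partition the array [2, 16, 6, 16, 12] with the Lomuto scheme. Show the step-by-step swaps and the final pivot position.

Lomuto partition with pivot = 12:

Initial array: [2, 16, 6, 16, 12]

arr[0]=2 <= 12: swap with position 0, array becomes [2, 16, 6, 16, 12]
arr[1]=16 > 12: no swap
arr[2]=6 <= 12: swap with position 1, array becomes [2, 6, 16, 16, 12]
arr[3]=16 > 12: no swap

Place pivot at position 2: [2, 6, 12, 16, 16]
Pivot position: 2

After partitioning with pivot 12, the array becomes [2, 6, 12, 16, 16]. The pivot is placed at index 2. All elements to the left of the pivot are <= 12, and all elements to the right are > 12.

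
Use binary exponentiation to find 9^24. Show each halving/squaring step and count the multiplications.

Computing 9^24 by squaring (build up from 9^1; each line after the first costs one multiplication):

9^1 = 9
9^2 = (9^1)^2 = 9^2 = 81
9^3 = 9 * 9^2 = 9 * 81 = 729
9^6 = (9^3)^2 = 729^2 = 531441
9^12 = (9^6)^2 = 531441^2 = 282429536481
9^24 = (9^12)^2 = 282429536481^2 = 79766443076872509863361

Result: 79766443076872509863361
Multiplications needed: 5 (5 lines after 9^1)

9^24 = 79766443076872509863361. Using exponentiation by squaring, this requires 5 multiplications. The key idea: if the exponent is even, square the half-power; if odd, multiply by the base once.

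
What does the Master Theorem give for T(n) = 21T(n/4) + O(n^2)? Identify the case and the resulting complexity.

Master Theorem for T(n) = 21T(n/4) + O(n^2):

a = 21, b = 4, c = 2
log_b(a) = log_4(21) = 2.1962

Case 1: c = 2 < log_4(21) = 2.1962
T(n) = O(n^(log_4 21))

For T(n) = 21T(n/4) + O(n^2): log_4(21) = 2.1962. This is Case 1 of the Master Theorem (c < log_b(a), work dominated by leaves), giving O(n^(log_4 21)).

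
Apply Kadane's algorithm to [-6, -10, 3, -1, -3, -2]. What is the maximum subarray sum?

Using Kadane's algorithm on [-6, -10, 3, -1, -3, -2]:

Scanning through the array:
Position 1 (value -10): max_ending_here = -10, max_so_far = -6
Position 2 (value 3): max_ending_here = 3, max_so_far = 3
Position 3 (value -1): max_ending_here = 2, max_so_far = 3
Position 4 (value -3): max_ending_here = -1, max_so_far = 3
Position 5 (value -2): max_ending_here = -2, max_so_far = 3

Maximum subarray: [3]
Maximum sum: 3

The maximum subarray is [3] with sum 3. This subarray runs from index 2 to index 2.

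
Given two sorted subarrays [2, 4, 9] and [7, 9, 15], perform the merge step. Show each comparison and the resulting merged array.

Merging process:

Compare 2 vs 7: take 2 from left. Merged: [2]
Compare 4 vs 7: take 4 from left. Merged: [2, 4]
Compare 9 vs 7: take 7 from right. Merged: [2, 4, 7]
Compare 9 vs 9: take 9 from left. Merged: [2, 4, 7, 9]
Append remaining from right: [9, 15]. Merged: [2, 4, 7, 9, 9, 15]

Final merged array: [2, 4, 7, 9, 9, 15]
Total comparisons: 4

The merged array is [2, 4, 7, 9, 9, 15], requiring 4 comparisons. The merge step runs in O(n) time where n is the total number of elements.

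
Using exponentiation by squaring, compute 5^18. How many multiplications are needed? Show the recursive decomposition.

Computing 5^18 by squaring (build up from 5^1; each line after the first costs one multiplication):

5^1 = 5
5^2 = (5^1)^2 = 5^2 = 25
5^4 = (5^2)^2 = 25^2 = 625
5^8 = (5^4)^2 = 625^2 = 390625
5^9 = 5 * 5^8 = 5 * 390625 = 1953125
5^18 = (5^9)^2 = 1953125^2 = 3814697265625

Result: 3814697265625
Multiplications needed: 5 (5 lines after 5^1)

5^18 = 3814697265625. Using exponentiation by squaring, this requires 5 multiplications. The key idea: if the exponent is even, square the half-power; if odd, multiply by the base once.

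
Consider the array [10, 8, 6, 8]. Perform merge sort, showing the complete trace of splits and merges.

Merge sort trace:

Split: [10, 8, 6, 8] -> [10, 8] and [6, 8]
  Split: [10, 8] -> [10] and [8]
  Merge: [10] + [8] -> [8, 10]
  Split: [6, 8] -> [6] and [8]
  Merge: [6] + [8] -> [6, 8]
Merge: [8, 10] + [6, 8] -> [6, 8, 8, 10]

Final sorted array: [6, 8, 8, 10]

The merge sort proceeds by recursively splitting the array and merging sorted halves.
After all merges, the sorted array is [6, 8, 8, 10].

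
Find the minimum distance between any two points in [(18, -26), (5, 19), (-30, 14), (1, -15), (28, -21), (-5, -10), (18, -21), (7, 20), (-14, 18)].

Computing all pairwise distances among 9 points:

d((18, -26), (5, 19)) = 46.8402
d((18, -26), (-30, 14)) = 62.482
d((18, -26), (1, -15)) = 20.2485
d((18, -26), (28, -21)) = 11.1803
d((18, -26), (-5, -10)) = 28.0179
d((18, -26), (18, -21)) = 5.0
d((18, -26), (7, 20)) = 47.2969
d((18, -26), (-14, 18)) = 54.4059
d((5, 19), (-30, 14)) = 35.3553
d((5, 19), (1, -15)) = 34.2345
d((5, 19), (28, -21)) = 46.1411
d((5, 19), (-5, -10)) = 30.6757
d((5, 19), (18, -21)) = 42.0595
d((5, 19), (7, 20)) = 2.2361 <-- minimum
d((5, 19), (-14, 18)) = 19.0263
d((-30, 14), (1, -15)) = 42.45
d((-30, 14), (28, -21)) = 67.7422
d((-30, 14), (-5, -10)) = 34.6554
d((-30, 14), (18, -21)) = 59.4054
d((-30, 14), (7, 20)) = 37.4833
d((-30, 14), (-14, 18)) = 16.4924
d((1, -15), (28, -21)) = 27.6586
d((1, -15), (-5, -10)) = 7.8102
d((1, -15), (18, -21)) = 18.0278
d((1, -15), (7, 20)) = 35.5106
d((1, -15), (-14, 18)) = 36.2491
d((28, -21), (-5, -10)) = 34.7851
d((28, -21), (18, -21)) = 10.0
d((28, -21), (7, 20)) = 46.0652
d((28, -21), (-14, 18)) = 57.3149
d((-5, -10), (18, -21)) = 25.4951
d((-5, -10), (7, 20)) = 32.311
d((-5, -10), (-14, 18)) = 29.4109
d((18, -21), (7, 20)) = 42.45
d((18, -21), (-14, 18)) = 50.448
d((7, 20), (-14, 18)) = 21.095

Closest pair: (5, 19) and (7, 20) with distance 2.2361

The closest pair is (5, 19) and (7, 20) with Euclidean distance 2.2361. For 9 points, brute-force pairwise comparison is shown above. For large n, the divide-and-conquer algorithm (sort by x, recurse on halves, check the dividing strip) achieves O(n log n).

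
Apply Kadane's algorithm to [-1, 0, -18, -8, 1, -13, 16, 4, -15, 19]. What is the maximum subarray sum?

Using Kadane's algorithm on [-1, 0, -18, -8, 1, -13, 16, 4, -15, 19]:

Scanning through the array:
Position 1 (value 0): max_ending_here = 0, max_so_far = 0
Position 2 (value -18): max_ending_here = -18, max_so_far = 0
Position 3 (value -8): max_ending_here = -8, max_so_far = 0
Position 4 (value 1): max_ending_here = 1, max_so_far = 1
Position 5 (value -13): max_ending_here = -12, max_so_far = 1
Position 6 (value 16): max_ending_here = 16, max_so_far = 16
Position 7 (value 4): max_ending_here = 20, max_so_far = 20
Position 8 (value -15): max_ending_here = 5, max_so_far = 20
Position 9 (value 19): max_ending_here = 24, max_so_far = 24

Maximum subarray: [16, 4, -15, 19]
Maximum sum: 24

The maximum subarray is [16, 4, -15, 19] with sum 24. This subarray runs from index 6 to index 9.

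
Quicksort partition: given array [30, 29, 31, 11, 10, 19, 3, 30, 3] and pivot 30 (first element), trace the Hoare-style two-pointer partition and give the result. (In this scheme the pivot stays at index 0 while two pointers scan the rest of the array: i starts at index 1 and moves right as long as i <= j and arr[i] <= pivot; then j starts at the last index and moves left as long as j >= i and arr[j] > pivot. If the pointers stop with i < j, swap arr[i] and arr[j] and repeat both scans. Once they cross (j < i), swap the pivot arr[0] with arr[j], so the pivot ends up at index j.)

Hoare-style two-pointer partition with pivot = 30:

Initial array: [30, 29, 31, 11, 10, 19, 3, 30, 3]

Pointers start at i = 1, j = 8.
i stops at index 2 (arr[2]=31 > 30), j stops at index 8 (arr[8]=3 <= 30): swap arr[2] and arr[8], array becomes [30, 29, 3, 11, 10, 19, 3, 30, 31]
i ends at 8, j ends at 7: the pointers have crossed (j < i), so scanning stops.

Swap pivot arr[0] with arr[7] to place pivot at position 7: [30, 29, 3, 11, 10, 19, 3, 30, 31]
Pivot position: 7

After partitioning with pivot 30, the array becomes [30, 29, 3, 11, 10, 19, 3, 30, 31]. The pivot is placed at index 7. All elements to the left of the pivot are <= 30, and all elements to the right are > 30.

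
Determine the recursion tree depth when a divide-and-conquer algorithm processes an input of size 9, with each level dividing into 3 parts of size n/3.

For divide and conquer with division factor 3:

Problem sizes at each level:
Level 0: 9
Level 1: 3
Level 2: 1

The root is level 0 and the size-1 base case is level 2 (the tree spans levels 0 through 2, i.e. 3 levels counting the root), so the depth is the number of divisions: log_3(9) = 2

The recursion tree depth is log_3(9) = 2. At each level, the problem size is divided by 3, so it takes 2 divisions to reduce to a base case of size 1. The algorithm makes 3 recursive calls at each level.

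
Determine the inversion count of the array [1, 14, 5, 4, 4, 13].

Finding inversions in [1, 14, 5, 4, 4, 13]:

(1, 2): arr[1]=14 > arr[2]=5
(1, 3): arr[1]=14 > arr[3]=4
(1, 4): arr[1]=14 > arr[4]=4
(1, 5): arr[1]=14 > arr[5]=13
(2, 3): arr[2]=5 > arr[3]=4
(2, 4): arr[2]=5 > arr[4]=4

Total inversions: 6

The array has 6 inversion(s): (1,2), (1,3), (1,4), (1,5), (2,3), (2,4). Each pair (i,j) satisfies i < j and arr[i] > arr[j].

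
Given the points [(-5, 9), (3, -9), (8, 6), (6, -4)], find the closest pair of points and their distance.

Computing all pairwise distances among 4 points:

d((-5, 9), (3, -9)) = 19.6977
d((-5, 9), (8, 6)) = 13.3417
d((-5, 9), (6, -4)) = 17.0294
d((3, -9), (8, 6)) = 15.8114
d((3, -9), (6, -4)) = 5.831 <-- minimum
d((8, 6), (6, -4)) = 10.198

Closest pair: (3, -9) and (6, -4) with distance 5.831

The closest pair is (3, -9) and (6, -4) with Euclidean distance 5.831. For 4 points, brute-force pairwise comparison is shown above. For large n, the divide-and-conquer algorithm (sort by x, recurse on halves, check the dividing strip) achieves O(n log n).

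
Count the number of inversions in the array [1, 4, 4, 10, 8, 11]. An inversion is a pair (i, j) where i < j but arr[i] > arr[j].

Finding inversions in [1, 4, 4, 10, 8, 11]:

(3, 4): arr[3]=10 > arr[4]=8

Total inversions: 1

The array has 1 inversion(s): (3,4). Each pair (i,j) satisfies i < j and arr[i] > arr[j].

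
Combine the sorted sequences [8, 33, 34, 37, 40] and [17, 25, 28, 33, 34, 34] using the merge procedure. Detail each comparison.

Merging process:

Compare 8 vs 17: take 8 from left. Merged: [8]
Compare 33 vs 17: take 17 from right. Merged: [8, 17]
Compare 33 vs 25: take 25 from right. Merged: [8, 17, 25]
Compare 33 vs 28: take 28 from right. Merged: [8, 17, 25, 28]
Compare 33 vs 33: take 33 from left. Merged: [8, 17, 25, 28, 33]
Compare 34 vs 33: take 33 from right. Merged: [8, 17, 25, 28, 33, 33]
Compare 34 vs 34: take 34 from left. Merged: [8, 17, 25, 28, 33, 33, 34]
Compare 37 vs 34: take 34 from right. Merged: [8, 17, 25, 28, 33, 33, 34, 34]
Compare 37 vs 34: take 34 from right. Merged: [8, 17, 25, 28, 33, 33, 34, 34, 34]
Append remaining from left: [37, 40]. Merged: [8, 17, 25, 28, 33, 33, 34, 34, 34, 37, 40]

Final merged array: [8, 17, 25, 28, 33, 33, 34, 34, 34, 37, 40]
Total comparisons: 9

The merged array is [8, 17, 25, 28, 33, 33, 34, 34, 34, 37, 40], requiring 9 comparisons. The merge step runs in O(n) time where n is the total number of elements.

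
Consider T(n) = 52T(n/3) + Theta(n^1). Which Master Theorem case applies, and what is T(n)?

Master Theorem for T(n) = 52T(n/3) + O(n^1):

a = 52, b = 3, c = 1
log_b(a) = log_3(52) = 3.5966

Case 1: c = 1 < log_3(52) = 3.5966
T(n) = O(n^(log_3 52))

For T(n) = 52T(n/3) + O(n^1): log_3(52) = 3.5966. This is Case 1 of the Master Theorem (c < log_b(a), work dominated by leaves), giving O(n^(log_3 52)).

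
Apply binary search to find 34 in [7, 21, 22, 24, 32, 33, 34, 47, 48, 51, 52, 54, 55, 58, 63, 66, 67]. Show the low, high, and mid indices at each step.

Binary search for 34 in [7, 21, 22, 24, 32, 33, 34, 47, 48, 51, 52, 54, 55, 58, 63, 66, 67]:

lo=0, hi=16, mid=8, arr[mid]=48 -> 48 > 34, search left half
lo=0, hi=7, mid=3, arr[mid]=24 -> 24 < 34, search right half
lo=4, hi=7, mid=5, arr[mid]=33 -> 33 < 34, search right half
lo=6, hi=7, mid=6, arr[mid]=34 -> Found target at index 6!

Binary search finds 34 at index 6 after 4 comparisons. The search repeatedly halves the search space by comparing with the middle element.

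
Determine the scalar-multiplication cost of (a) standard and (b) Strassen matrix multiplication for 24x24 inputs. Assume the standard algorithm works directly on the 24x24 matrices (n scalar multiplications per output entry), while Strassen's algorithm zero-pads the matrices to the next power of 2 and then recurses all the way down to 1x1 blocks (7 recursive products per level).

Matrix multiplication for 24x24 matrices:

Strassen's algorithm requires power-of-2 dimensions. Pad 24x24 to 32x32 (next power of 2).

Standard algorithm: 24^3 = 13824 multiplications
Strassen's algorithm: 7^(log2(32)) = 7^5 = 16807 multiplications
Difference: 13824 - 16807 = -2983 (Strassen uses MORE here due to padding overhead — for small or just-over-power-of-2 n, padding can outweigh the per-level savings)

Standard: 13824 multiplications (24^3). Strassen: 16807 multiplications (7^5, after padding to 32x32). Strassen reduces 8 recursive multiplications to 7 at each level.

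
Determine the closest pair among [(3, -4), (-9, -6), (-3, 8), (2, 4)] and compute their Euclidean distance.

Computing all pairwise distances among 4 points:

d((3, -4), (-9, -6)) = 12.1655
d((3, -4), (-3, 8)) = 13.4164
d((3, -4), (2, 4)) = 8.0623
d((-9, -6), (-3, 8)) = 15.2315
d((-9, -6), (2, 4)) = 14.8661
d((-3, 8), (2, 4)) = 6.4031 <-- minimum

Closest pair: (-3, 8) and (2, 4) with distance 6.4031

The closest pair is (-3, 8) and (2, 4) with Euclidean distance 6.4031. For 4 points, brute-force pairwise comparison is shown above. For large n, the divide-and-conquer algorithm (sort by x, recurse on halves, check the dividing strip) achieves O(n log n).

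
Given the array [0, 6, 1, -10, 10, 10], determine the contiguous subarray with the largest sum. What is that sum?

Using Kadane's algorithm on [0, 6, 1, -10, 10, 10]:

Scanning through the array:
Position 1 (value 6): max_ending_here = 6, max_so_far = 6
Position 2 (value 1): max_ending_here = 7, max_so_far = 7
Position 3 (value -10): max_ending_here = -3, max_so_far = 7
Position 4 (value 10): max_ending_here = 10, max_so_far = 10
Position 5 (value 10): max_ending_here = 20, max_so_far = 20

Maximum subarray: [10, 10]
Maximum sum: 20

The maximum subarray is [10, 10] with sum 20. This subarray runs from index 4 to index 5.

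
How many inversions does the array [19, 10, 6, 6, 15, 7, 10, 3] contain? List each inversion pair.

Finding inversions in [19, 10, 6, 6, 15, 7, 10, 3]:

(0, 1): arr[0]=19 > arr[1]=10
(0, 2): arr[0]=19 > arr[2]=6
(0, 3): arr[0]=19 > arr[3]=6
(0, 4): arr[0]=19 > arr[4]=15
(0, 5): arr[0]=19 > arr[5]=7
(0, 6): arr[0]=19 > arr[6]=10
(0, 7): arr[0]=19 > arr[7]=3
(1, 2): arr[1]=10 > arr[2]=6
(1, 3): arr[1]=10 > arr[3]=6
(1, 5): arr[1]=10 > arr[5]=7
(1, 7): arr[1]=10 > arr[7]=3
(2, 7): arr[2]=6 > arr[7]=3
(3, 7): arr[3]=6 > arr[7]=3
(4, 5): arr[4]=15 > arr[5]=7
(4, 6): arr[4]=15 > arr[6]=10
(4, 7): arr[4]=15 > arr[7]=3
(5, 7): arr[5]=7 > arr[7]=3
(6, 7): arr[6]=10 > arr[7]=3

Total inversions: 18

The array has 18 inversion(s): (0,1), (0,2), (0,3), (0,4), (0,5), (0,6), (0,7), (1,2), (1,3), (1,5), (1,7), (2,7), (3,7), (4,5), (4,6), (4,7), (5,7), (6,7). Each pair (i,j) satisfies i < j and arr[i] > arr[j].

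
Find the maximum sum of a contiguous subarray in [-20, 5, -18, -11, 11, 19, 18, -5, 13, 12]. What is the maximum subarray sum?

Using Kadane's algorithm on [-20, 5, -18, -11, 11, 19, 18, -5, 13, 12]:

Scanning through the array:
Position 1 (value 5): max_ending_here = 5, max_so_far = 5
Position 2 (value -18): max_ending_here = -13, max_so_far = 5
Position 3 (value -11): max_ending_here = -11, max_so_far = 5
Position 4 (value 11): max_ending_here = 11, max_so_far = 11
Position 5 (value 19): max_ending_here = 30, max_so_far = 30
Position 6 (value 18): max_ending_here = 48, max_so_far = 48
Position 7 (value -5): max_ending_here = 43, max_so_far = 48
Position 8 (value 13): max_ending_here = 56, max_so_far = 56
Position 9 (value 12): max_ending_here = 68, max_so_far = 68

Maximum subarray: [11, 19, 18, -5, 13, 12]
Maximum sum: 68

The maximum subarray is [11, 19, 18, -5, 13, 12] with sum 68. This subarray runs from index 4 to index 9.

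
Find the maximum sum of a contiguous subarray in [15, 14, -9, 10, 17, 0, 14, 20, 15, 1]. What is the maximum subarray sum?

Using Kadane's algorithm on [15, 14, -9, 10, 17, 0, 14, 20, 15, 1]:

Scanning through the array:
Position 1 (value 14): max_ending_here = 29, max_so_far = 29
Position 2 (value -9): max_ending_here = 20, max_so_far = 29
Position 3 (value 10): max_ending_here = 30, max_so_far = 30
Position 4 (value 17): max_ending_here = 47, max_so_far = 47
Position 5 (value 0): max_ending_here = 47, max_so_far = 47
Position 6 (value 14): max_ending_here = 61, max_so_far = 61
Position 7 (value 20): max_ending_here = 81, max_so_far = 81
Position 8 (value 15): max_ending_here = 96, max_so_far = 96
Position 9 (value 1): max_ending_here = 97, max_so_far = 97

Maximum subarray: [15, 14, -9, 10, 17, 0, 14, 20, 15, 1]
Maximum sum: 97

The maximum subarray is [15, 14, -9, 10, 17, 0, 14, 20, 15, 1] with sum 97. This subarray runs from index 0 to index 9.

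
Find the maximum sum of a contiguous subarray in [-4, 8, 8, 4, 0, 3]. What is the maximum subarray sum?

Using Kadane's algorithm on [-4, 8, 8, 4, 0, 3]:

Scanning through the array:
Position 1 (value 8): max_ending_here = 8, max_so_far = 8
Position 2 (value 8): max_ending_here = 16, max_so_far = 16
Position 3 (value 4): max_ending_here = 20, max_so_far = 20
Position 4 (value 0): max_ending_here = 20, max_so_far = 20
Position 5 (value 3): max_ending_here = 23, max_so_far = 23

Maximum subarray: [8, 8, 4, 0, 3]
Maximum sum: 23

The maximum subarray is [8, 8, 4, 0, 3] with sum 23. This subarray runs from index 1 to index 5.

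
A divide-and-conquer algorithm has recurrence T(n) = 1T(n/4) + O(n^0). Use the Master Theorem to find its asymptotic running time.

Master Theorem for T(n) = 1T(n/4) + O(n^0):

a = 1, b = 4, c = 0
log_b(a) = log_4(1) = 0.0000

Case 2: c = 0 = log_4(1) = 0.0000
T(n) = O(n^0 log n) = O(log n)

For T(n) = 1T(n/4) + O(n^0): log_4(1) = 0.0000. This is Case 2 of the Master Theorem (c = log_b(a), equal work at all levels), giving O(log n).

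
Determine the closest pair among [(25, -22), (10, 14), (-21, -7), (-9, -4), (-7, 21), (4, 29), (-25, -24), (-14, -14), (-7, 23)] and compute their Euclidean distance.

Computing all pairwise distances among 9 points:

d((25, -22), (10, 14)) = 39.0
d((25, -22), (-21, -7)) = 48.3839
d((25, -22), (-9, -4)) = 38.4708
d((25, -22), (-7, 21)) = 53.6004
d((25, -22), (4, 29)) = 55.1543
d((25, -22), (-25, -24)) = 50.04
d((25, -22), (-14, -14)) = 39.8121
d((25, -22), (-7, 23)) = 55.2178
d((10, 14), (-21, -7)) = 37.4433
d((10, 14), (-9, -4)) = 26.1725
d((10, 14), (-7, 21)) = 18.3848
d((10, 14), (4, 29)) = 16.1555
d((10, 14), (-25, -24)) = 51.6624
d((10, 14), (-14, -14)) = 36.8782
d((10, 14), (-7, 23)) = 19.2354
d((-21, -7), (-9, -4)) = 12.3693
d((-21, -7), (-7, 21)) = 31.305
d((-21, -7), (4, 29)) = 43.8292
d((-21, -7), (-25, -24)) = 17.4642
d((-21, -7), (-14, -14)) = 9.8995
d((-21, -7), (-7, 23)) = 33.1059
d((-9, -4), (-7, 21)) = 25.0799
d((-9, -4), (4, 29)) = 35.4683
d((-9, -4), (-25, -24)) = 25.6125
d((-9, -4), (-14, -14)) = 11.1803
d((-9, -4), (-7, 23)) = 27.074
d((-7, 21), (4, 29)) = 13.6015
d((-7, 21), (-25, -24)) = 48.4665
d((-7, 21), (-14, -14)) = 35.6931
d((-7, 21), (-7, 23)) = 2.0 <-- minimum
d((4, 29), (-25, -24)) = 60.4152
d((4, 29), (-14, -14)) = 46.6154
d((4, 29), (-7, 23)) = 12.53
d((-25, -24), (-14, -14)) = 14.8661
d((-25, -24), (-7, 23)) = 50.3289
d((-14, -14), (-7, 23)) = 37.6563

Closest pair: (-7, 21) and (-7, 23) with distance 2.0

The closest pair is (-7, 21) and (-7, 23) with Euclidean distance 2.0. For 9 points, brute-force pairwise comparison is shown above. For large n, the divide-and-conquer algorithm (sort by x, recurse on halves, check the dividing strip) achieves O(n log n).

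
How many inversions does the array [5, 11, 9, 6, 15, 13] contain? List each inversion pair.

Finding inversions in [5, 11, 9, 6, 15, 13]:

(1, 2): arr[1]=11 > arr[2]=9
(1, 3): arr[1]=11 > arr[3]=6
(2, 3): arr[2]=9 > arr[3]=6
(4, 5): arr[4]=15 > arr[5]=13

Total inversions: 4

The array has 4 inversion(s): (1,2), (1,3), (2,3), (4,5). Each pair (i,j) satisfies i < j and arr[i] > arr[j].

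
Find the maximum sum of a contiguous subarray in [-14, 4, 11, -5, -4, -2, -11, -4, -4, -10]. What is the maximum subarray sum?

Using Kadane's algorithm on [-14, 4, 11, -5, -4, -2, -11, -4, -4, -10]:

Scanning through the array:
Position 1 (value 4): max_ending_here = 4, max_so_far = 4
Position 2 (value 11): max_ending_here = 15, max_so_far = 15
Position 3 (value -5): max_ending_here = 10, max_so_far = 15
Position 4 (value -4): max_ending_here = 6, max_so_far = 15
Position 5 (value -2): max_ending_here = 4, max_so_far = 15
Position 6 (value -11): max_ending_here = -7, max_so_far = 15
Position 7 (value -4): max_ending_here = -4, max_so_far = 15
Position 8 (value -4): max_ending_here = -4, max_so_far = 15
Position 9 (value -10): max_ending_here = -10, max_so_far = 15

Maximum subarray: [4, 11]
Maximum sum: 15

The maximum subarray is [4, 11] with sum 15. This subarray runs from index 1 to index 2.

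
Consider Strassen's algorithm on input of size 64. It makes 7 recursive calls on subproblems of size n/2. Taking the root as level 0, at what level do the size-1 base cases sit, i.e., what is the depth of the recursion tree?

For divide and conquer with division factor 2:

Problem sizes at each level:
Level 0: 64
Level 1: 32
Level 2: 16
Level 3: 8
Level 4: 4
Level 5: 2
Level 6: 1

The root is level 0 and the size-1 base case is level 6 (the tree spans levels 0 through 6, i.e. 7 levels counting the root), so the depth is the number of divisions: log_2(64) = 6

The recursion tree depth is log_2(64) = 6. At each level, the problem size is divided by 2, so it takes 6 divisions to reduce to a base case of size 1. The algorithm makes 7 recursive calls at each level.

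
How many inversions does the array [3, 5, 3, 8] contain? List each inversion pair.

Finding inversions in [3, 5, 3, 8]:

(1, 2): arr[1]=5 > arr[2]=3

Total inversions: 1

The array has 1 inversion(s): (1,2). Each pair (i,j) satisfies i < j and arr[i] > arr[j].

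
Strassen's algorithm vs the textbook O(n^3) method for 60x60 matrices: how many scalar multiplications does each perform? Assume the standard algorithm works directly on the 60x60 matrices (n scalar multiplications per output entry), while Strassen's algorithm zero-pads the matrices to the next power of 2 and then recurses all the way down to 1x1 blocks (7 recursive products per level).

Matrix multiplication for 60x60 matrices:

Strassen's algorithm requires power-of-2 dimensions. Pad 60x60 to 64x64 (next power of 2).

Standard algorithm: 60^3 = 216000 multiplications
Strassen's algorithm: 7^(log2(64)) = 7^6 = 117649 multiplications
Savings: 216000 - 117649 = 98351 multiplications

Standard: 216000 multiplications (60^3). Strassen: 117649 multiplications (7^6, after padding to 64x64). Strassen reduces 8 recursive multiplications to 7 at each level.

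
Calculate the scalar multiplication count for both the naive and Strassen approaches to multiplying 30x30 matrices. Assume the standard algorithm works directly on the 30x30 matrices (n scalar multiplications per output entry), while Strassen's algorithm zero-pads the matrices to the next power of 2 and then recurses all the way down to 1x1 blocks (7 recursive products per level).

Matrix multiplication for 30x30 matrices:

Strassen's algorithm requires power-of-2 dimensions. Pad 30x30 to 32x32 (next power of 2).

Standard algorithm: 30^3 = 27000 multiplications
Strassen's algorithm: 7^(log2(32)) = 7^5 = 16807 multiplications
Savings: 27000 - 16807 = 10193 multiplications

Standard: 27000 multiplications (30^3). Strassen: 16807 multiplications (7^5, after padding to 32x32). Strassen reduces 8 recursive multiplications to 7 at each level.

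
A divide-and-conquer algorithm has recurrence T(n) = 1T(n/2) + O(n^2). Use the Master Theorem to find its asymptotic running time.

Master Theorem for T(n) = 1T(n/2) + O(n^2):

a = 1, b = 2, c = 2
log_b(a) = log_2(1) = 0.0000

Case 3: c = 2 > log_2(1) = 0.0000
T(n) = O(n^2) = O(n^2)

For T(n) = 1T(n/2) + O(n^2): log_2(1) = 0.0000. This is Case 3 of the Master Theorem (c > log_b(a), work dominated by root), giving O(n^2).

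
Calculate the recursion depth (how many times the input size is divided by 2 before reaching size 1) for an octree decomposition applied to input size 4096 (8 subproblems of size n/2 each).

For divide and conquer with division factor 2:

Problem sizes at each level:
Level 0: 4096
Level 1: 2048
Level 2: 1024
Level 3: 512
Level 4: 256
Level 5: 128
Level 6: 64
Level 7: 32
Level 8: 16
Level 9: 8
Level 10: 4
Level 11: 2
Level 12: 1

The root is level 0 and the size-1 base case is level 12 (the tree spans levels 0 through 12, i.e. 13 levels counting the root), so the depth is the number of divisions: log_2(4096) = 12

The recursion tree depth is log_2(4096) = 12. At each level, the problem size is divided by 2, so it takes 12 divisions to reduce to a base case of size 1. The algorithm makes 8 recursive calls at each level.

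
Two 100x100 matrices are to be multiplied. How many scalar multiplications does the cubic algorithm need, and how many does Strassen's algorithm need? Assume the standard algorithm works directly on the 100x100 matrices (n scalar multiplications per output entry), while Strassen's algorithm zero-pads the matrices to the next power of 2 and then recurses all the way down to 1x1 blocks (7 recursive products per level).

Matrix multiplication for 100x100 matrices:

Strassen's algorithm requires power-of-2 dimensions. Pad 100x100 to 128x128 (next power of 2).

Standard algorithm: 100^3 = 1000000 multiplications
Strassen's algorithm: 7^(log2(128)) = 7^7 = 823543 multiplications
Savings: 1000000 - 823543 = 176457 multiplications

Standard: 1000000 multiplications (100^3). Strassen: 823543 multiplications (7^7, after padding to 128x128). Strassen reduces 8 recursive multiplications to 7 at each level.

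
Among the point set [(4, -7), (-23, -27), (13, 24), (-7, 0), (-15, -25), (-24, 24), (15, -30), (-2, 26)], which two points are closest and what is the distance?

Computing all pairwise distances among 8 points:

d((4, -7), (-23, -27)) = 33.6006
d((4, -7), (13, 24)) = 32.28
d((4, -7), (-7, 0)) = 13.0384
d((4, -7), (-15, -25)) = 26.1725
d((4, -7), (-24, 24)) = 41.7732
d((4, -7), (15, -30)) = 25.4951
d((4, -7), (-2, 26)) = 33.541
d((-23, -27), (13, 24)) = 62.426
d((-23, -27), (-7, 0)) = 31.3847
d((-23, -27), (-15, -25)) = 8.2462 <-- minimum
d((-23, -27), (-24, 24)) = 51.0098
d((-23, -27), (15, -30)) = 38.1182
d((-23, -27), (-2, 26)) = 57.0088
d((13, 24), (-7, 0)) = 31.241
d((13, 24), (-15, -25)) = 56.4358
d((13, 24), (-24, 24)) = 37.0
d((13, 24), (15, -30)) = 54.037
d((13, 24), (-2, 26)) = 15.1327
d((-7, 0), (-15, -25)) = 26.2488
d((-7, 0), (-24, 24)) = 29.4109
d((-7, 0), (15, -30)) = 37.2022
d((-7, 0), (-2, 26)) = 26.4764
d((-15, -25), (-24, 24)) = 49.8197
d((-15, -25), (15, -30)) = 30.4138
d((-15, -25), (-2, 26)) = 52.6308
d((-24, 24), (15, -30)) = 66.6108
d((-24, 24), (-2, 26)) = 22.0907
d((15, -30), (-2, 26)) = 58.5235

Closest pair: (-23, -27) and (-15, -25) with distance 8.2462

The closest pair is (-23, -27) and (-15, -25) with Euclidean distance 8.2462. For 8 points, brute-force pairwise comparison is shown above. For large n, the divide-and-conquer algorithm (sort by x, recurse on halves, check the dividing strip) achieves O(n log n).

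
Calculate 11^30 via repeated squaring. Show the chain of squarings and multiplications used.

Computing 11^30 by squaring (build up from 11^1; each line after the first costs one multiplication):

11^1 = 11
11^2 = (11^1)^2 = 11^2 = 121
11^3 = 11 * 11^2 = 11 * 121 = 1331
11^6 = (11^3)^2 = 1331^2 = 1771561
11^7 = 11 * 11^6 = 11 * 1771561 = 19487171
11^14 = (11^7)^2 = 19487171^2 = 379749833583241
11^15 = 11 * 11^14 = 11 * 379749833583241 = 4177248169415651
11^30 = (11^15)^2 = 4177248169415651^2 = 17449402268886407318558803753801

Result: 17449402268886407318558803753801
Multiplications needed: 7 (7 lines after 11^1)

11^30 = 17449402268886407318558803753801. Using exponentiation by squaring, this requires 7 multiplications. The key idea: if the exponent is even, square the half-power; if odd, multiply by the base once.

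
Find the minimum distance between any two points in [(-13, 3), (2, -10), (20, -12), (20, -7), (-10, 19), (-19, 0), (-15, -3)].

Computing all pairwise distances among 7 points:

d((-13, 3), (2, -10)) = 19.8494
d((-13, 3), (20, -12)) = 36.2491
d((-13, 3), (20, -7)) = 34.4819
d((-13, 3), (-10, 19)) = 16.2788
d((-13, 3), (-19, 0)) = 6.7082
d((-13, 3), (-15, -3)) = 6.3246
d((2, -10), (20, -12)) = 18.1108
d((2, -10), (20, -7)) = 18.2483
d((2, -10), (-10, 19)) = 31.3847
d((2, -10), (-19, 0)) = 23.2594
d((2, -10), (-15, -3)) = 18.3848
d((20, -12), (20, -7)) = 5.0 <-- minimum
d((20, -12), (-10, 19)) = 43.1393
d((20, -12), (-19, 0)) = 40.8044
d((20, -12), (-15, -3)) = 36.1386
d((20, -7), (-10, 19)) = 39.6989
d((20, -7), (-19, 0)) = 39.6232
d((20, -7), (-15, -3)) = 35.2278
d((-10, 19), (-19, 0)) = 21.0238
d((-10, 19), (-15, -3)) = 22.561
d((-19, 0), (-15, -3)) = 5.0 <-- minimum

Minimum distance: 5.0 (tie among 2 pairs: (20, -12) and (20, -7); (-19, 0) and (-15, -3))

The minimum Euclidean distance is 5.0. There is a tie: 2 pairs achieve this minimum — (20, -12) and (20, -7); (-19, 0) and (-15, -3). Any of these is a valid closest pair. For 7 points, brute-force pairwise comparison is shown above. For large n, the divide-and-conquer algorithm (sort by x, recurse on halves, check the dividing strip) achieves O(n log n).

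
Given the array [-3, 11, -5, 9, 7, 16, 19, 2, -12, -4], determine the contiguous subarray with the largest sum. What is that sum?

Using Kadane's algorithm on [-3, 11, -5, 9, 7, 16, 19, 2, -12, -4]:

Scanning through the array:
Position 1 (value 11): max_ending_here = 11, max_so_far = 11
Position 2 (value -5): max_ending_here = 6, max_so_far = 11
Position 3 (value 9): max_ending_here = 15, max_so_far = 15
Position 4 (value 7): max_ending_here = 22, max_so_far = 22
Position 5 (value 16): max_ending_here = 38, max_so_far = 38
Position 6 (value 19): max_ending_here = 57, max_so_far = 57
Position 7 (value 2): max_ending_here = 59, max_so_far = 59
Position 8 (value -12): max_ending_here = 47, max_so_far = 59
Position 9 (value -4): max_ending_here = 43, max_so_far = 59

Maximum subarray: [11, -5, 9, 7, 16, 19, 2]
Maximum sum: 59

The maximum subarray is [11, -5, 9, 7, 16, 19, 2] with sum 59. This subarray runs from index 1 to index 7.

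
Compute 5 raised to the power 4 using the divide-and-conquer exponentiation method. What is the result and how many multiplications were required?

Computing 5^4 by squaring (build up from 5^1; each line after the first costs one multiplication):

5^1 = 5
5^2 = (5^1)^2 = 5^2 = 25
5^4 = (5^2)^2 = 25^2 = 625

Result: 625
Multiplications needed: 2 (2 lines after 5^1)

5^4 = 625. Using exponentiation by squaring, this requires 2 multiplications. The key idea: if the exponent is even, square the half-power; if odd, multiply by the base once.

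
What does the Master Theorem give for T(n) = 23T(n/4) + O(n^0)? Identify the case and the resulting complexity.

Master Theorem for T(n) = 23T(n/4) + O(n^0):

a = 23, b = 4, c = 0
log_b(a) = log_4(23) = 2.2618

Case 1: c = 0 < log_4(23) = 2.2618
T(n) = O(n^(log_4 23))

For T(n) = 23T(n/4) + O(n^0): log_4(23) = 2.2618. This is Case 1 of the Master Theorem (c < log_b(a), work dominated by leaves), giving O(n^(log_4 23)).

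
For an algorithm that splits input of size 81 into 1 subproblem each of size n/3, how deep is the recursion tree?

For divide and conquer with division factor 3:

Problem sizes at each level:
Level 0: 81
Level 1: 27
Level 2: 9
Level 3: 3
Level 4: 1

The root is level 0 and the size-1 base case is level 4 (the tree spans levels 0 through 4, i.e. 5 levels counting the root), so the depth is the number of divisions: log_3(81) = 4

The recursion tree depth is log_3(81) = 4. At each level, the problem size is divided by 3, so it takes 4 divisions to reduce to a base case of size 1. The algorithm makes 1 recursive call at each level.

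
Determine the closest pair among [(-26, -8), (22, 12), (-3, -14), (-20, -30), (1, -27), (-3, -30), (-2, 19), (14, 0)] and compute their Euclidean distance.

Computing all pairwise distances among 8 points:

d((-26, -8), (22, 12)) = 52.0
d((-26, -8), (-3, -14)) = 23.7697
d((-26, -8), (-20, -30)) = 22.8035
d((-26, -8), (1, -27)) = 33.0151
d((-26, -8), (-3, -30)) = 31.8277
d((-26, -8), (-2, 19)) = 36.1248
d((-26, -8), (14, 0)) = 40.7922
d((22, 12), (-3, -14)) = 36.0694
d((22, 12), (-20, -30)) = 59.397
d((22, 12), (1, -27)) = 44.2945
d((22, 12), (-3, -30)) = 48.8774
d((22, 12), (-2, 19)) = 25.0
d((22, 12), (14, 0)) = 14.4222
d((-3, -14), (-20, -30)) = 23.3452
d((-3, -14), (1, -27)) = 13.6015
d((-3, -14), (-3, -30)) = 16.0
d((-3, -14), (-2, 19)) = 33.0151
d((-3, -14), (14, 0)) = 22.0227
d((-20, -30), (1, -27)) = 21.2132
d((-20, -30), (-3, -30)) = 17.0
d((-20, -30), (-2, 19)) = 52.2015
d((-20, -30), (14, 0)) = 45.3431
d((1, -27), (-3, -30)) = 5.0 <-- minimum
d((1, -27), (-2, 19)) = 46.0977
d((1, -27), (14, 0)) = 29.9666
d((-3, -30), (-2, 19)) = 49.0102
d((-3, -30), (14, 0)) = 34.4819
d((-2, 19), (14, 0)) = 24.8395

Closest pair: (1, -27) and (-3, -30) with distance 5.0

The closest pair is (1, -27) and (-3, -30) with Euclidean distance 5.0. For 8 points, brute-force pairwise comparison is shown above. For large n, the divide-and-conquer algorithm (sort by x, recurse on halves, check the dividing strip) achieves O(n log n).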